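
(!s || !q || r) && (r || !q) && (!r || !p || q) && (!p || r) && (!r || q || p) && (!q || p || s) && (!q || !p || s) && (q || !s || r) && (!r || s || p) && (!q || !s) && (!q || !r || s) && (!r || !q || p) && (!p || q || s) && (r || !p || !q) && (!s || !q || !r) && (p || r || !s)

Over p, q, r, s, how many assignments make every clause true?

1

There are 2^4 = 16 truth assignments over (p, q, r, s).
Check each against the 16 clauses (columns in the order p, q, r, s):
  F F F F  ✓ satisfies all
  F F F T  ✗ fails (q || !s || r)
  F F T F  ✗ fails (!r || q || p)
  F F T T  ✗ fails (!r || q || p)
  F T F F  ✗ fails (r || !q)
  F T F T  ✗ fails (!s || !q || r)
  F T T F  ✗ fails (!q || p || s)
  F T T T  ✗ fails (!q || !s)
  T F F F  ✗ fails (!p || r)
  T F F T  ✗ fails (!p || r)
  T F T F  ✗ fails (!r || !p || q)
  T F T T  ✗ fails (!r || !p || q)
  T T F F  ✗ fails (r || !q)
  T T F T  ✗ fails (!s || !q || r)
  T T T F  ✗ fails (!q || !p || s)
  T T T T  ✗ fails (!q || !s)
1 of the 16 rows is a model.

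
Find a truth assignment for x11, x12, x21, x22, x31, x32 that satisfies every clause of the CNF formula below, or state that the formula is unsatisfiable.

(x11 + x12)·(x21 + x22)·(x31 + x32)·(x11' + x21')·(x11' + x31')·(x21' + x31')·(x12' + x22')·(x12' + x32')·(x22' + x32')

UNSATISFIABLE

Try x11 = 1.
From the singleton clause (x21'), x21 = 0.
From the singleton clause (x22), x22 = 1.
From the singleton clause (x31'), x31 = 0.
From the singleton clause (x32), x32 = 1.
But (x32') is also a unit clause — contradiction.
So x11 must be the other value — set x11 = 0.
From the singleton clause (x12), x12 = 1.
From the singleton clause (x22'), x22 = 0.
From the singleton clause (x21), x21 = 1.
From the singleton clause (x31'), x31 = 0.
From the singleton clause (x32), x32 = 1.
But (x32') is also a unit clause — contradiction.
Neither x11 = 1 nor x11 = 0 works.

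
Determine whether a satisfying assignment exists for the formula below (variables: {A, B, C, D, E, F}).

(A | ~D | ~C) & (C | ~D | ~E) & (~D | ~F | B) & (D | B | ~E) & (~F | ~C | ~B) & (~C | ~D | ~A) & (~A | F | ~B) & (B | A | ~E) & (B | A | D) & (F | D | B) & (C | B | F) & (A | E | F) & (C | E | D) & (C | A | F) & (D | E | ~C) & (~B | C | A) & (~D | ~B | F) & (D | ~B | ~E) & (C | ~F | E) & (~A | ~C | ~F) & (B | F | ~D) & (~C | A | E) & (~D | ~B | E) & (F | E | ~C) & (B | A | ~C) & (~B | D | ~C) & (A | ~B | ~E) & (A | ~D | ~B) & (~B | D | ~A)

Suppose A = 1.
Suppose C = 0.
Suppose D = 0.
The clause (E) is unit, so E = 1.
The clause (B) is unit, so B = 1.
Now (~B) is unsatisfied and unit — conflict.
So D must be the other value — set D = 1.
The clause (~E) is unit, so E = 0.
The clause (~F) is unit, so F = 0.
The clause (~B) is unit, so B = 0.
Now (B) is unsatisfied and unit — conflict.
Neither D = 1 nor D = 0 works.
So C must be the other value — set C = 1.
The clause (~D) is unit, so D = 0.
The clause (E) is unit, so E = 1.
The clause (B) is unit, so B = 1.
Now (~B) is unsatisfied and unit — conflict.
Neither C = 1 nor C = 0 works.
So A must be the other value — set A = 0.
Suppose D = 0.
The clause (B) is unit, so B = 1.
The clause (C) is unit, so C = 1.
Now (~C) is unsatisfied and unit — conflict.
So D must be the other value — set D = 1.
The clause (~C) is unit, so C = 0.
The clause (~E) is unit, so E = 0.
The clause (F) is unit, so F = 1.
Now (~F) is unsatisfied and unit — conflict.
Neither D = 1 nor D = 0 works.
Neither A = 1 nor A = 0 works.
No assignment satisfies every clause.

Unsatisfiable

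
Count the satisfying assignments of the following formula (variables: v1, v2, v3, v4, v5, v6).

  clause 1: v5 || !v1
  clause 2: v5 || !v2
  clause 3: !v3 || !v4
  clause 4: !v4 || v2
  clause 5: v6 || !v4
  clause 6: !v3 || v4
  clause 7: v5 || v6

There are 2^6 = 64 truth assignments over (v1, v2, v3, v4, v5, v6).
Split on v5. With v5 = true, the clauses containing v5 are satisfied and !v5 drops from the rest; 10 of the 2^5 = 32 assignments to the other variables satisfy what remains.
With v5 = false, by the same count on the reduced clause set, 1 assignment works.
(One model: v1=F, v2=F, v3=F, v4=F, v5=F, v6=T.)
Total: 10 + 1 = 11.

11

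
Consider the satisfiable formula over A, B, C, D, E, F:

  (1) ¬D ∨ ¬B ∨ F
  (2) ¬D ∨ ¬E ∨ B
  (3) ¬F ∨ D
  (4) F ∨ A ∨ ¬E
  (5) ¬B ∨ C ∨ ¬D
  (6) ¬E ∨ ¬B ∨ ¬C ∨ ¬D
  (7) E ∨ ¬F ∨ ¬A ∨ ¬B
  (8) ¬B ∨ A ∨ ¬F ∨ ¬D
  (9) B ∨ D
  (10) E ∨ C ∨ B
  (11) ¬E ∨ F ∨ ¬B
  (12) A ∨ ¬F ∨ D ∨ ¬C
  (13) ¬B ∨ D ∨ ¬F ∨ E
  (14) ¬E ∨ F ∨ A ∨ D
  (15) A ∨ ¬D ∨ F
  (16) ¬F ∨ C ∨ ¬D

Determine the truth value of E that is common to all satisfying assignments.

False

Suppose E = True.
Case D = False:
(¬F) alone gives F = False.
(A) alone gives A = True.
(B) alone gives B = True.
But (¬B) is also a unit clause — contradiction.
Backtrack on D: now try D = True.
(B) alone gives B = True.
(F) alone gives F = True.
(C) alone gives C = True.
But (¬C) is also a unit clause — contradiction.
Either choice for D ends in contradiction.
So every satisfying assignment has E = False.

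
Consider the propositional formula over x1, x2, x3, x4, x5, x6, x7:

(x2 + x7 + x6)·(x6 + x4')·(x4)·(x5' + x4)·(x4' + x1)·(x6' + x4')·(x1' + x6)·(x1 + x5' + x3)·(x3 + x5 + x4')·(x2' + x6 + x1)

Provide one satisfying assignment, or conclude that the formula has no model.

UNSATISFIABLE

Unit clause (x4) forces x4 = 1.
Unit clause (x6) forces x6 = 1.
But (x6') is also a unit clause — contradiction.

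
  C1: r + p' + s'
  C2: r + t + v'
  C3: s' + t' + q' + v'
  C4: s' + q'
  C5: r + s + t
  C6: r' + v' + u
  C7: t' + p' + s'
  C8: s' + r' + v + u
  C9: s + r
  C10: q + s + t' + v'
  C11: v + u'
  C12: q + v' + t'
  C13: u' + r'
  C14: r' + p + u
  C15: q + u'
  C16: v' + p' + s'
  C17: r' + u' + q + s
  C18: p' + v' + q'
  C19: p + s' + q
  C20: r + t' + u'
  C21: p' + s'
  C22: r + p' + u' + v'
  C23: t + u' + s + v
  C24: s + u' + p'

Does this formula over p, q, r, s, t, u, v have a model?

Case s = 0:
(r) alone gives r = 1.
(u') alone gives u = 0.
(v') alone gives v = 0.
(p) alone gives p = 1.
All clauses hold; q, t can take either value.
A satisfying assignment: p: 1; q: 0; r: 1; s: 0; t: 1; u: 0; v: 0.

Yes, satisfiable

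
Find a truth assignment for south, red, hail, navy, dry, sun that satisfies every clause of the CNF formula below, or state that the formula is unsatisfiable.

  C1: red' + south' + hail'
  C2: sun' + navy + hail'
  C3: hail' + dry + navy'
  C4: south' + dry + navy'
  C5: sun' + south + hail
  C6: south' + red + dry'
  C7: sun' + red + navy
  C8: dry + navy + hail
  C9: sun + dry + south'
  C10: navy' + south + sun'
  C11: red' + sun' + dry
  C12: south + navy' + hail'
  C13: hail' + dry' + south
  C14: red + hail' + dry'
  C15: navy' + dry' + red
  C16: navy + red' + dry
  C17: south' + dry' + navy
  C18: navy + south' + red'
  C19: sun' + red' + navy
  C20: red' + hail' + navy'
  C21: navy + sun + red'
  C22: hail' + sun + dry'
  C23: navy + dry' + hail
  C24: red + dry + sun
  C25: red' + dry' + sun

south ↦ 0, red ↦ 1, hail ↦ 0, navy ↦ 1, dry ↦ 0, sun ↦ 0

Branch on red: set red = 1.
Branch on south: set south = 0.
Branch on sun: set sun = 0.
The clause (navy) is unit, so navy = 1.
The clause (hail') is unit, so hail = 0.
The clause (dry') is unit, so dry = 0.
Every clause now holds.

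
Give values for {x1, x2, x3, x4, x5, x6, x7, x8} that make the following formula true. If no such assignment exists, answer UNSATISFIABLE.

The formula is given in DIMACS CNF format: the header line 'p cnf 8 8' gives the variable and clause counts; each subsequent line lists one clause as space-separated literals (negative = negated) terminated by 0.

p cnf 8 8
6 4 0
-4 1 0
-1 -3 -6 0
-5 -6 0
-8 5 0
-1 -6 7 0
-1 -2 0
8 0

The clause (x8) is unit, so x8 = True.
The clause (x5) is unit, so x5 = True.
The clause (¬x6) is unit, so x6 = False.
The clause (x4) is unit, so x4 = True.
The clause (x1) is unit, so x1 = True.
The clause (¬x2) is unit, so x2 = False.
All clauses hold; x3, x7 can take either value.

x1 ↦ True, x2 ↦ False, x3 ↦ False, x4 ↦ True, x5 ↦ True, x6 ↦ False, x7 ↦ False, x8 ↦ True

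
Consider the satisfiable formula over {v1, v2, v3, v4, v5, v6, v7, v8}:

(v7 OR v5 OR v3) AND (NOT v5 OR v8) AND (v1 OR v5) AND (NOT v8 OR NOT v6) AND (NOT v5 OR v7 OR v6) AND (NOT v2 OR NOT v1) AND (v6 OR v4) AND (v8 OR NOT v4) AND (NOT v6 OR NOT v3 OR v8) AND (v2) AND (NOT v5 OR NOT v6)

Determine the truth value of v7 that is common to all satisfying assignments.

True

Suppose v7 = false.
Unit clause (v2) forces v2 = true.
Unit clause (NOT v1) forces v1 = false.
Unit clause (v5) forces v5 = true.
Unit clause (v8) forces v8 = true.
Unit clause (NOT v6) forces v6 = false.
That conflicts with the unit clause (v6).
So every satisfying assignment has v7 = True.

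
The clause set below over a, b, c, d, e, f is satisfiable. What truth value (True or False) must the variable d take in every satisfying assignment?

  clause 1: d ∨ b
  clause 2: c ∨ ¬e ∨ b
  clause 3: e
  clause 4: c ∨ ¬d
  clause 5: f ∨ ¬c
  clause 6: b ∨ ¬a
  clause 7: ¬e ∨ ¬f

Suppose d = True.
The clause (e) is unit, so e = True.
The clause (c) is unit, so c = True.
The clause (f) is unit, so f = True.
Now (¬f) is unsatisfied and unit — conflict.
So every satisfying assignment has d = False.

False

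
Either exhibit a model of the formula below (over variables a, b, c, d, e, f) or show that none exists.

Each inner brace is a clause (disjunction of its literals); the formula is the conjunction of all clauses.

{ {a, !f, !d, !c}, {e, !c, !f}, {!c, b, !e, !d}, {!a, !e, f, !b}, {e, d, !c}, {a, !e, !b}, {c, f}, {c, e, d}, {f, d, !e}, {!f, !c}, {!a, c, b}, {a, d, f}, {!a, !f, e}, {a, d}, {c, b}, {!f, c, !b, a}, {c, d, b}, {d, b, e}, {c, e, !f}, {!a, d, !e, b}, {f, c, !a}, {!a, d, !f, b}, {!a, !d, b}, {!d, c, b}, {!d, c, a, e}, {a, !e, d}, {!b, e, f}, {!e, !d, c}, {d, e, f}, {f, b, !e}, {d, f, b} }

Case c = false:
Unit clause (f) forces f = true.
Unit clause (b) forces b = true.
Unit clause (a) forces a = true.
Unit clause (e) forces e = true.
Unit clause (!d) forces d = false.
All clauses are satisfied.

a ↦ true; b ↦ true; c ↦ false; d ↦ false; e ↦ true; f ↦ true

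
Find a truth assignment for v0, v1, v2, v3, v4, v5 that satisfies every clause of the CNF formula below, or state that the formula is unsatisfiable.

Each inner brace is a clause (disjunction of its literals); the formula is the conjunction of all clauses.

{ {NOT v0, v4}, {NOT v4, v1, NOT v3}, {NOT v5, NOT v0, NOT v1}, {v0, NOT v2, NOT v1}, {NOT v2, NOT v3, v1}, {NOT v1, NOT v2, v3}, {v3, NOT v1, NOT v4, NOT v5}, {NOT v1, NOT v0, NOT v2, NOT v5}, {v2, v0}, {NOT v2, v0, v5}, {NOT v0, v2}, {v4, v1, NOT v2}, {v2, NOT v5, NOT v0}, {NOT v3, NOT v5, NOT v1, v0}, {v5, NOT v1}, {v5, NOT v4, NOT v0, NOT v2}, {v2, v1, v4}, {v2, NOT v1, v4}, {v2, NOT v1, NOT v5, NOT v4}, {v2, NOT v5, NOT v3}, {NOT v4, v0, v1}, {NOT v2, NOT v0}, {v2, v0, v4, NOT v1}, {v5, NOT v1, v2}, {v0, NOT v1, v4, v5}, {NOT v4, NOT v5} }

Try v0 = false.
The clause (v2) is unit, so v2 = true.
The clause (NOT v1) is unit, so v1 = false.
The clause (NOT v3) is unit, so v3 = false.
The clause (v5) is unit, so v5 = true.
The clause (v4) is unit, so v4 = true.
That conflicts with the unit clause (NOT v4).
So v0 must be the other value — set v0 = true.
The clause (v4) is unit, so v4 = true.
The clause (v2) is unit, so v2 = true.
That conflicts with the unit clause (NOT v2).
Either choice for v0 ends in contradiction.

UNSATISFIABLE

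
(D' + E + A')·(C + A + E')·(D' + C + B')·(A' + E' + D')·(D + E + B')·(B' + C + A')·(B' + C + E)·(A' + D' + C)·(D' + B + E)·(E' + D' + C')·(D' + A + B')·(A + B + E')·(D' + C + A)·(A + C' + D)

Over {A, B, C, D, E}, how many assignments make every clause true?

6

There are 2^5 = 32 truth assignments over (A, B, C, D, E).
Split on A. With A = 1, the clauses containing A are satisfied and A' drops from the rest; 5 of the 2^4 = 16 assignments to the other variables satisfy what remains.
With A = 0, by the same count on the reduced clause set, 1 assignment works.
Total: 5 + 1 = 6.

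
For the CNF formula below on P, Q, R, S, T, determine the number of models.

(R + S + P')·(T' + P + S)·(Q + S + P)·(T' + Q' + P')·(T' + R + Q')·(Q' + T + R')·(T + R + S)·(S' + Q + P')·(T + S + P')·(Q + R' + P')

7

There are 2^5 = 32 truth assignments over (P, Q, R, S, T).
Split on T. With T = 1, the clauses containing T are satisfied and T' drops from the rest; 3 of the 2^4 = 16 assignments to the other variables satisfy what remains.
With T = 0, by the same count on the reduced clause set, 4 assignments work.
(One model: P=F, Q=F, R=F, S=T, T=F.)
Total: 3 + 4 = 7.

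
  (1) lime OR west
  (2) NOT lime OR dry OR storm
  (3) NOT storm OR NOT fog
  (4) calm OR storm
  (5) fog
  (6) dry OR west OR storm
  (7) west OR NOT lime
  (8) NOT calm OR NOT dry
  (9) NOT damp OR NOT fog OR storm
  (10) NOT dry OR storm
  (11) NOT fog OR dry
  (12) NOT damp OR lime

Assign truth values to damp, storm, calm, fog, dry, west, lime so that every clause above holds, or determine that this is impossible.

UNSATISFIABLE

(fog) alone gives fog = true.
(NOT storm) alone gives storm = false.
(calm) alone gives calm = true.
(NOT dry) alone gives dry = false.
But (dry) is also a unit clause — contradiction.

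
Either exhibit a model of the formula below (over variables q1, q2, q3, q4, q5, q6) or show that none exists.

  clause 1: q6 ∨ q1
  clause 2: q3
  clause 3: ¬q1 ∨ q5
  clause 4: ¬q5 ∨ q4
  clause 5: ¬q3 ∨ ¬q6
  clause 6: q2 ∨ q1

Unit clause (q3) forces q3 = True.
Unit clause (¬q6) forces q6 = False.
Unit clause (q1) forces q1 = True.
Unit clause (q5) forces q5 = True.
Unit clause (q4) forces q4 = True.
No clause remains; q2 is free.

q1 ↦ True; q2 ↦ True; q3 ↦ True; q4 ↦ True; q5 ↦ True; q6 ↦ False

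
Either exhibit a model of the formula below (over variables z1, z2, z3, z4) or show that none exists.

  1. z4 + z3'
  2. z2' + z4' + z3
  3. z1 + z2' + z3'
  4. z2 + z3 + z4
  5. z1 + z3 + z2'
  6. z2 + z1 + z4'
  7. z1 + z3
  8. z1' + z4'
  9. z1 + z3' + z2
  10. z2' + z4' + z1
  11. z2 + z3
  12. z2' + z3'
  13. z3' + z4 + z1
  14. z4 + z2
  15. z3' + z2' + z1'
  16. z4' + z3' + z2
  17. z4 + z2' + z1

z1=1,  z2=1,  z3=0,  z4=0

Try z4 = 0.
Unit clause (z3') forces z3 = 0.
Unit clause (z2) forces z2 = 1.
Unit clause (z1) forces z1 = 1.
All clauses are satisfied.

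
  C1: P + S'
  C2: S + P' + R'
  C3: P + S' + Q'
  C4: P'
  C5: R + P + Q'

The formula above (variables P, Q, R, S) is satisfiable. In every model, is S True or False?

Suppose S = 1.
The clause (P) is unit, so P = 1.
But (P') is also a unit clause — contradiction.
So every satisfying assignment has S = False.

False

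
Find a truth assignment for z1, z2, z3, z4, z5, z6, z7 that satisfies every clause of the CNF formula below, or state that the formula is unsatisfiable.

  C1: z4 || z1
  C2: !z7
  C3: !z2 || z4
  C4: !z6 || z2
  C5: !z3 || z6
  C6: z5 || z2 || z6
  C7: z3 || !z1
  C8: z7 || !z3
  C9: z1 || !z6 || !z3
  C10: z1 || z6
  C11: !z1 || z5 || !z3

z1 ↦ false,  z2 ↦ true,  z3 ↦ false,  z4 ↦ true,  z5 ↦ true,  z6 ↦ true,  z7 ↦ false

Unit clause (!z7) forces z7 = false.
Unit clause (!z3) forces z3 = false.
Unit clause (!z1) forces z1 = false.
Unit clause (z4) forces z4 = true.
Unit clause (z6) forces z6 = true.
Unit clause (z2) forces z2 = true.
No clause remains; z5 is free.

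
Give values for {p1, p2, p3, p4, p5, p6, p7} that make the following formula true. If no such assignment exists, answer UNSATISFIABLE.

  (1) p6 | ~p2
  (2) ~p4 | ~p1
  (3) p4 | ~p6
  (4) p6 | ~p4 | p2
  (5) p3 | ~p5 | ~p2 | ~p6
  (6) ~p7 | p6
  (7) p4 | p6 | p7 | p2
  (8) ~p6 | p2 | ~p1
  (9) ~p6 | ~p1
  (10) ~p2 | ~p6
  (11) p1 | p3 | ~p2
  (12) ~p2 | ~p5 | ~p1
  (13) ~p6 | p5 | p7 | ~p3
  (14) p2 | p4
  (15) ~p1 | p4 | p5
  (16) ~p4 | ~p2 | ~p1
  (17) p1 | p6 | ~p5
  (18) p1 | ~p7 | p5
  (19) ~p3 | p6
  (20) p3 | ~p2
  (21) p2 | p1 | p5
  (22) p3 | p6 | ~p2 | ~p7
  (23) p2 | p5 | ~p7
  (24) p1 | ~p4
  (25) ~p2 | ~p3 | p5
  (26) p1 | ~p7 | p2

UNSATISFIABLE

Case p6 = 1:
The clause (p4) is unit, so p4 = 1.
The clause (~p1) is unit, so p1 = 0.
Now (p1) is unsatisfied and unit — conflict.
So p6 must be the other value — set p6 = 0.
The clause (~p2) is unit, so p2 = 0.
The clause (~p4) is unit, so p4 = 0.
Now (p4) is unsatisfied and unit — conflict.
Neither p6 = 1 nor p6 = 0 works.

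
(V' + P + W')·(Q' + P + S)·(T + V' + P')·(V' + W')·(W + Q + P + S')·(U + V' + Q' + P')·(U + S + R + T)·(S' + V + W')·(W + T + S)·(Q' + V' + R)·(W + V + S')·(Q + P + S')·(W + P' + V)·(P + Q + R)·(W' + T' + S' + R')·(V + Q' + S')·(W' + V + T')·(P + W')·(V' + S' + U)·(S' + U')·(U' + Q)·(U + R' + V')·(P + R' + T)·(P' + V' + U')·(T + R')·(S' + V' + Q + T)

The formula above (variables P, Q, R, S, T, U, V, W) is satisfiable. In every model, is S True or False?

Suppose S = 1.
Unit clause (U') forces U = 0.
Unit clause (V') forces V = 0.
Unit clause (W') forces W = 0.
That conflicts with the unit clause (W).
So every satisfying assignment has S = False.

False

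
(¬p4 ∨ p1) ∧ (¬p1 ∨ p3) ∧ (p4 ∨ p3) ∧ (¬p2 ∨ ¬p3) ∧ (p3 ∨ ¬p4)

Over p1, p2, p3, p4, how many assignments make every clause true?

There are 2^4 = 16 truth assignments over (p1, p2, p3, p4).
Check each against the 5 clauses (columns in the order p1, p2, p3, p4):
  F F F F  ✗ fails (p4 ∨ p3)
  F F F T  ✗ fails (¬p4 ∨ p1)
  F F T F  ✓ satisfies all
  F F T T  ✗ fails (¬p4 ∨ p1)
  F T F F  ✗ fails (p4 ∨ p3)
  F T F T  ✗ fails (¬p4 ∨ p1)
  F T T F  ✗ fails (¬p2 ∨ ¬p3)
  F T T T  ✗ fails (¬p4 ∨ p1)
  T F F F  ✗ fails (¬p1 ∨ p3)
  T F F T  ✗ fails (¬p1 ∨ p3)
  T F T F  ✓ satisfies all
  T F T T  ✓ satisfies all
  T T F F  ✗ fails (¬p1 ∨ p3)
  T T F T  ✗ fails (¬p1 ∨ p3)
  T T T F  ✗ fails (¬p2 ∨ ¬p3)
  T T T T  ✗ fails (¬p2 ∨ ¬p3)
3 of the 16 rows are models.

3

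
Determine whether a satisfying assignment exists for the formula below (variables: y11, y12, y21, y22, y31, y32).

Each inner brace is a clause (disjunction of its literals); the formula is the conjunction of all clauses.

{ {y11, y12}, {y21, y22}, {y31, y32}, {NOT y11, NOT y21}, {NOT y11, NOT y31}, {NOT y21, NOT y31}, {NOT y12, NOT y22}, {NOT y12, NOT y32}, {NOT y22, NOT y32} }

Suppose y11 = true.
From the singleton clause (NOT y21), y21 = false.
From the singleton clause (y22), y22 = true.
From the singleton clause (NOT y31), y31 = false.
From the singleton clause (y32), y32 = true.
Now (NOT y32) is unsatisfied and unit — conflict.
So y11 must be the other value — set y11 = false.
From the singleton clause (y12), y12 = true.
From the singleton clause (NOT y22), y22 = false.
From the singleton clause (y21), y21 = true.
From the singleton clause (NOT y31), y31 = false.
From the singleton clause (y32), y32 = true.
Now (NOT y32) is unsatisfied and unit — conflict.
Either choice for y11 ends in contradiction.
No assignment satisfies every clause.

No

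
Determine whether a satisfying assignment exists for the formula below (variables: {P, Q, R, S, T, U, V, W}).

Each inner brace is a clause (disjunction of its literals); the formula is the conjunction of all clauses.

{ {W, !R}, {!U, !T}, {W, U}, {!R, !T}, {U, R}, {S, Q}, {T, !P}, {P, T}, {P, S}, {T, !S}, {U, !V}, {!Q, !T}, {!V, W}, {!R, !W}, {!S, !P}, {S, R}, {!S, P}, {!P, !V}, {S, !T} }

Unsatisfiable

Branch on W: set W = true.
Unit clause (!R) forces R = false.
Unit clause (U) forces U = true.
Unit clause (!T) forces T = false.
Unit clause (!P) forces P = false.
Now (P) is unsatisfied and unit — conflict.
So W must be the other value — set W = false.
Unit clause (!R) forces R = false.
Unit clause (U) forces U = true.
Unit clause (!T) forces T = false.
Unit clause (!P) forces P = false.
Now (P) is unsatisfied and unit — conflict.
Neither W = true nor W = false works.
No assignment satisfies every clause.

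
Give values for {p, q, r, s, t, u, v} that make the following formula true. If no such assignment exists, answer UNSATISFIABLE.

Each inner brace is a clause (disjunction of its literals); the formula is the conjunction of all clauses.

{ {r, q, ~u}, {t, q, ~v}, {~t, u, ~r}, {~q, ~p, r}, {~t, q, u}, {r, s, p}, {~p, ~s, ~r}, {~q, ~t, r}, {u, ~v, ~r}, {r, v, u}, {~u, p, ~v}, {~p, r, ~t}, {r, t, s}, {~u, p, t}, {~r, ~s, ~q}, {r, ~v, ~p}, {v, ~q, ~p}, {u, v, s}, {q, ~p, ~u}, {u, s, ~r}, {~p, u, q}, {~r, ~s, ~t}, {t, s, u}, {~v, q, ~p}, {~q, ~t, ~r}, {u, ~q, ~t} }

Suppose r = 1.
Suppose t = 0.
Suppose q = 1.
The clause (~s) is unit, so s = 0.
The clause (u) is unit, so u = 1.
The clause (p) is unit, so p = 1.
The clause (v) is unit, so v = 1.
Every clause now holds.

p=1; q=1; r=1; s=0; t=0; u=1; v=1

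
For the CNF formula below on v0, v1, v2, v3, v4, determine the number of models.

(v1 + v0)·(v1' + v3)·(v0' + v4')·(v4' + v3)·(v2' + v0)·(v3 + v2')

There are 2^5 = 32 truth assignments over (v0, v1, v2, v3, v4).
Split on v4. With v4 = 1, the clauses containing v4 are satisfied and v4' drops from the rest; 1 of the 2^4 = 16 assignments to the other variables satisfy what remains.
With v4 = 0, by the same count on the reduced clause set, 6 assignments work.
(One model: v0=F, v1=T, v2=F, v3=T, v4=F.)
Total: 1 + 6 = 7.

7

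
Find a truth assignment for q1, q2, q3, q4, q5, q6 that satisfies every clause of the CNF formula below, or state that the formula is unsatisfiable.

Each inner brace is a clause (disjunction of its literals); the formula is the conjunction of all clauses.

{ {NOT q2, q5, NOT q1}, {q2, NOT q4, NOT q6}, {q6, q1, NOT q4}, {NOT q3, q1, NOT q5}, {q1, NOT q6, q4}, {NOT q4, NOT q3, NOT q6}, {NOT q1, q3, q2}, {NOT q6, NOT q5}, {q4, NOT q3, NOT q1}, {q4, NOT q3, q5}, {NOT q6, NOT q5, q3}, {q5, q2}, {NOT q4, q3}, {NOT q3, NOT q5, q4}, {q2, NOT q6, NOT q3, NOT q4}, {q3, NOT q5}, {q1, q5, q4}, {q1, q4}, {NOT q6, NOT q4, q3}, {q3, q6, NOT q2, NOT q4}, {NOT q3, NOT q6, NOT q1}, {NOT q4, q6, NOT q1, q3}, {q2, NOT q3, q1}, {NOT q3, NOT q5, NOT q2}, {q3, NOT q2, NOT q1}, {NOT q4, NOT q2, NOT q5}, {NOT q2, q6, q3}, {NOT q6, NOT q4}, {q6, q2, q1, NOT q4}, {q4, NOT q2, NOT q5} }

Suppose q6 = false.
Suppose q1 = true.
Suppose q2 = false.
The clause (q3) is unit, so q3 = true.
The clause (q4) is unit, so q4 = true.
The clause (q5) is unit, so q5 = true.
Every clause now holds.

q1 ↦ true; q2 ↦ false; q3 ↦ true; q4 ↦ true; q5 ↦ true; q6 ↦ false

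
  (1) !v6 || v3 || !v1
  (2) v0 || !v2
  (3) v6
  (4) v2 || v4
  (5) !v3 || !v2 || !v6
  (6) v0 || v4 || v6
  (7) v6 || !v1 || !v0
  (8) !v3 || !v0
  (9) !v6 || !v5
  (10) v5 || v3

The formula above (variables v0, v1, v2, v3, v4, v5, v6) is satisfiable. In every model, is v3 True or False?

True

Suppose v3 = false.
From the singleton clause (v6), v6 = true.
From the singleton clause (!v1), v1 = false.
From the singleton clause (!v5), v5 = false.
That conflicts with the unit clause (v5).
So every satisfying assignment has v3 = True.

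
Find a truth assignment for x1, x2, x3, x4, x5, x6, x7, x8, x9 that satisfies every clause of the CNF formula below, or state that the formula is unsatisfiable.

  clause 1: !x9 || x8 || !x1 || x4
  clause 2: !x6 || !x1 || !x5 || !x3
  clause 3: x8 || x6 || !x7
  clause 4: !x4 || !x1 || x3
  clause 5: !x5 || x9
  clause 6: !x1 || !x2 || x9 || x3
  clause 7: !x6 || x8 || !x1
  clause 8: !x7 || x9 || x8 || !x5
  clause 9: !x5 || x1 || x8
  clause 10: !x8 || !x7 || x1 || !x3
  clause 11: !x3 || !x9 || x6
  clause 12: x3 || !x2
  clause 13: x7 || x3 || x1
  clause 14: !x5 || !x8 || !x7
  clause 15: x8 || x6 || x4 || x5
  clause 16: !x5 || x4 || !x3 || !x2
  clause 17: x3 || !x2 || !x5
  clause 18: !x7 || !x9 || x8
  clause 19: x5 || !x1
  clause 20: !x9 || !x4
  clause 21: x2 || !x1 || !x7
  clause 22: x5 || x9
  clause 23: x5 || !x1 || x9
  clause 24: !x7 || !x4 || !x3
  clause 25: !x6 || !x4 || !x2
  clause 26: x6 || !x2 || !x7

Case x5 = false:
From the singleton clause (!x1), x1 = false.
From the singleton clause (x9), x9 = true.
From the singleton clause (!x4), x4 = false.
Case x3 = true:
From the singleton clause (x6), x6 = true.
Case x8 = false:
From the singleton clause (!x7), x7 = false.
No clause remains; x2 is free.

x1=false,  x2=false,  x3=true,  x4=false,  x5=false,  x6=true,  x7=false,  x8=false,  x9=true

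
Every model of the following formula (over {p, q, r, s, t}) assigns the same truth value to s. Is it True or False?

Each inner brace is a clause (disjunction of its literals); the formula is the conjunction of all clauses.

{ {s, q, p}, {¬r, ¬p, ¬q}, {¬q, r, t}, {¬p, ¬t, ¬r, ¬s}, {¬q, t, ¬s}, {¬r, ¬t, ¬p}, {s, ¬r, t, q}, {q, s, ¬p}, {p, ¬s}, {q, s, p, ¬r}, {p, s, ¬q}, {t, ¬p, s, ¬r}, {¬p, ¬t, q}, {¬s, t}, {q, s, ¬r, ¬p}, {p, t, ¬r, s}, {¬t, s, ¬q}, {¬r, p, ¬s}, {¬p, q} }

Suppose s = False.
Try q = True.
From the singleton clause (p), p = True.
From the singleton clause (¬r), r = False.
From the singleton clause (t), t = True.
Now (¬t) is unsatisfied and unit — conflict.
So q must be the other value — set q = False.
From the singleton clause (p), p = True.
Now (¬p) is unsatisfied and unit — conflict.
Neither q = True nor q = False works.
So every satisfying assignment has s = True.

True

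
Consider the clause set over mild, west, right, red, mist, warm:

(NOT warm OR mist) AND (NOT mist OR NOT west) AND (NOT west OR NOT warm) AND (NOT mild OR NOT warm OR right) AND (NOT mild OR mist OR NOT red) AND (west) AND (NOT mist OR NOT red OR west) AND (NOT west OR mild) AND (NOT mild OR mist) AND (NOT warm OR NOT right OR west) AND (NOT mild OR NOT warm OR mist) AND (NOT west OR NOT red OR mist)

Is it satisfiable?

Unsatisfiable

(west) alone gives west = true.
(NOT mist) alone gives mist = false.
(NOT warm) alone gives warm = false.
(mild) alone gives mild = true.
But (NOT mild) is also a unit clause — contradiction.
No assignment satisfies every clause.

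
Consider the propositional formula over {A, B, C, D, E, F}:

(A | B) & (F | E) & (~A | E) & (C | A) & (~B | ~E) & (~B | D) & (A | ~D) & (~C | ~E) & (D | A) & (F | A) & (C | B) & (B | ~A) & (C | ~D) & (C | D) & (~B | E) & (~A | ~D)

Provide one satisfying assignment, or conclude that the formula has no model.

Try A = 1.
(E) alone gives E = 1.
(~B) alone gives B = 0.
But (B) is also a unit clause — contradiction.
So A must be the other value — set A = 0.
(B) alone gives B = 1.
(C) alone gives C = 1.
(~E) alone gives E = 0.
But (E) is also a unit clause — contradiction.
Both values of A lead to a conflict.

UNSATISFIABLE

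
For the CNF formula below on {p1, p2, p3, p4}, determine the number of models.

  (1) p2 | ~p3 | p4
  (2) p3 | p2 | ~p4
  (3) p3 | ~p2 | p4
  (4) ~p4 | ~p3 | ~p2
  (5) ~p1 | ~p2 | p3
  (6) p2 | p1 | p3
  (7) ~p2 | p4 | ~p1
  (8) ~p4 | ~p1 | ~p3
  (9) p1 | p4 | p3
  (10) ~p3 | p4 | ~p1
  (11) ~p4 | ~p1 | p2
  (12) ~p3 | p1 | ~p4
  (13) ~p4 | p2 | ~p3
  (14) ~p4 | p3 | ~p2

2

There are 2^4 = 16 truth assignments over (p1, p2, p3, p4).
Check each against the 14 clauses (columns in the order p1, p2, p3, p4):
  F F F F  ✗ fails (p2 | p1 | p3)
  F F F T  ✗ fails (p3 | p2 | ~p4)
  F F T F  ✗ fails (p2 | ~p3 | p4)
  F F T T  ✗ fails (~p3 | p1 | ~p4)
  F T F F  ✗ fails (p3 | ~p2 | p4)
  F T F T  ✗ fails (~p4 | p3 | ~p2)
  F T T F  ✓ satisfies all
  F T T T  ✗ fails (~p4 | ~p3 | ~p2)
  T F F F  ✓ satisfies all
  T F F T  ✗ fails (p3 | p2 | ~p4)
  T F T F  ✗ fails (p2 | ~p3 | p4)
  T F T T  ✗ fails (~p4 | ~p1 | ~p3)
  T T F F  ✗ fails (p3 | ~p2 | p4)
  T T F T  ✗ fails (~p1 | ~p2 | p3)
  T T T F  ✗ fails (~p2 | p4 | ~p1)
  T T T T  ✗ fails (~p4 | ~p3 | ~p2)
2 of the 16 rows are models.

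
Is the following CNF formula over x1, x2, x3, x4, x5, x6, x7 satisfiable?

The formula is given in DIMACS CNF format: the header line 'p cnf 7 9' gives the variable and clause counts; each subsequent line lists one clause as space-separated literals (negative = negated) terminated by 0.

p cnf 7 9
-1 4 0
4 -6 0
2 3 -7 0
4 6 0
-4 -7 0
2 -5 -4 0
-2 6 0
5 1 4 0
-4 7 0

Case x1 = False:
Case x4 = True:
From the singleton clause (¬x7), x7 = False.
But (x7) is also a unit clause — contradiction.
Undo x4 and try x4 = False.
From the singleton clause (¬x6), x6 = False.
But (x6) is also a unit clause — contradiction.
Neither x4 = True nor x4 = False works.
Undo x1 and try x1 = True.
From the singleton clause (x4), x4 = True.
From the singleton clause (¬x7), x7 = False.
But (x7) is also a unit clause — contradiction.
Neither x1 = True nor x1 = False works.
No assignment satisfies every clause.

Unsatisfiable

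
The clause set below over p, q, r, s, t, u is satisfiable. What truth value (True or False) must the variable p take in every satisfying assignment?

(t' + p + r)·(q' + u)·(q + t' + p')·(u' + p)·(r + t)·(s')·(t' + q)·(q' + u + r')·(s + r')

Suppose p = 0.
Unit clause (u') forces u = 0.
Unit clause (q') forces q = 0.
Unit clause (s') forces s = 0.
Unit clause (t') forces t = 0.
Unit clause (r) forces r = 1.
But (r') is also a unit clause — contradiction.
So every satisfying assignment has p = True.

True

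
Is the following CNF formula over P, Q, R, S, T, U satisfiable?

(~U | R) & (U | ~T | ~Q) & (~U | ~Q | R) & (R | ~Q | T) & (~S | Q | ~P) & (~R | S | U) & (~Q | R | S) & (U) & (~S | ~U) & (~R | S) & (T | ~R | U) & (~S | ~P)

Unit clause (U) forces U = 1.
Unit clause (R) forces R = 1.
Unit clause (~S) forces S = 0.
But (S) is also a unit clause — contradiction.
No assignment satisfies every clause.

No, unsatisfiable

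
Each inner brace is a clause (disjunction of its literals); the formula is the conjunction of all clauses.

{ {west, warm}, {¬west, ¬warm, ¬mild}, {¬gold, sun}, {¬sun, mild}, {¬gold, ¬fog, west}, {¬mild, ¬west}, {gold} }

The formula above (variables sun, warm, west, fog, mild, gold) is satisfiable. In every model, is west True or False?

Suppose west = True.
From the singleton clause (¬mild), mild = False.
From the singleton clause (¬sun), sun = False.
From the singleton clause (¬gold), gold = False.
Now (gold) is unsatisfied and unit — conflict.
So every satisfying assignment has west = False.

False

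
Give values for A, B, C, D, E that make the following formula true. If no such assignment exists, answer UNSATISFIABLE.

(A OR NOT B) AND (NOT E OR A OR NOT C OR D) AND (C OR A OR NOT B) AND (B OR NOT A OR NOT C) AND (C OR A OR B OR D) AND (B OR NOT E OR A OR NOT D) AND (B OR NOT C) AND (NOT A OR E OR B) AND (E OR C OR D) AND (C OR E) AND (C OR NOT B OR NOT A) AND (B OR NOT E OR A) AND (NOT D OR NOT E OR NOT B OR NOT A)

Branch on A: set A = true.
Branch on B: set B = true.
The clause (C) is unit, so C = true.
Branch on D: set D = false.
Every clause is now satisfied; E is unconstrained.

A: true, B: true, C: true, D: false, E: false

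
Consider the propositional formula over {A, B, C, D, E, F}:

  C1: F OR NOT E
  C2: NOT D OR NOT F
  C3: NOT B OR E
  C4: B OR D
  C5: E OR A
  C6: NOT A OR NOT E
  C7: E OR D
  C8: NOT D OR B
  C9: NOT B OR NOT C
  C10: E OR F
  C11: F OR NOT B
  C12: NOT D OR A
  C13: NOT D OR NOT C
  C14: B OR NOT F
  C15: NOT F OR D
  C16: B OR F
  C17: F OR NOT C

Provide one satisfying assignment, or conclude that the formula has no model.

UNSATISFIABLE

Try F = true.
Unit clause (NOT D) forces D = false.
That conflicts with the unit clause (D).
That branch fails; take F = false instead.
Unit clause (NOT E) forces E = false.
That conflicts with the unit clause (E).
Neither F = true nor F = false works.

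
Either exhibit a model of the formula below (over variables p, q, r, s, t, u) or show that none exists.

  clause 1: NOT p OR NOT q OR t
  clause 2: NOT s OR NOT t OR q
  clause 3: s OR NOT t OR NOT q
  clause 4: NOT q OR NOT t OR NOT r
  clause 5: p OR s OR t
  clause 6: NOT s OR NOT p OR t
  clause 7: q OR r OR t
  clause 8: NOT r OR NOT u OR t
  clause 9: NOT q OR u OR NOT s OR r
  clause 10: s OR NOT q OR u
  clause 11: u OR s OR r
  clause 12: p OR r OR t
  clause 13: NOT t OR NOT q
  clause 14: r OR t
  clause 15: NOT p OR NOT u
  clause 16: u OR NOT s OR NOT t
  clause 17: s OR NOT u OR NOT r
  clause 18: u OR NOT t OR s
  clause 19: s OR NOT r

Suppose t = false.
The clause (r) is unit, so r = true.
The clause (NOT u) is unit, so u = false.
The clause (s) is unit, so s = true.
The clause (NOT p) is unit, so p = false.
All clauses hold; q can take either value.

p ↦ false; q ↦ false; r ↦ true; s ↦ true; t ↦ false; u ↦ false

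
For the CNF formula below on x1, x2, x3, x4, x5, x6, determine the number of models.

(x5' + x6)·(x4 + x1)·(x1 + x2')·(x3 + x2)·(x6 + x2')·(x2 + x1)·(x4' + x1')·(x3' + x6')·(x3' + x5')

There are 2^6 = 64 truth assignments over (x1, x2, x3, x4, x5, x6).
Split on x2. With x2 = 1, the clauses containing x2 are satisfied and x2' drops from the rest; 2 of the 2^5 = 32 assignments to the other variables satisfy what remains.
With x2 = 0, by the same count on the reduced clause set, 1 assignment works.
Total: 2 + 1 = 3.

3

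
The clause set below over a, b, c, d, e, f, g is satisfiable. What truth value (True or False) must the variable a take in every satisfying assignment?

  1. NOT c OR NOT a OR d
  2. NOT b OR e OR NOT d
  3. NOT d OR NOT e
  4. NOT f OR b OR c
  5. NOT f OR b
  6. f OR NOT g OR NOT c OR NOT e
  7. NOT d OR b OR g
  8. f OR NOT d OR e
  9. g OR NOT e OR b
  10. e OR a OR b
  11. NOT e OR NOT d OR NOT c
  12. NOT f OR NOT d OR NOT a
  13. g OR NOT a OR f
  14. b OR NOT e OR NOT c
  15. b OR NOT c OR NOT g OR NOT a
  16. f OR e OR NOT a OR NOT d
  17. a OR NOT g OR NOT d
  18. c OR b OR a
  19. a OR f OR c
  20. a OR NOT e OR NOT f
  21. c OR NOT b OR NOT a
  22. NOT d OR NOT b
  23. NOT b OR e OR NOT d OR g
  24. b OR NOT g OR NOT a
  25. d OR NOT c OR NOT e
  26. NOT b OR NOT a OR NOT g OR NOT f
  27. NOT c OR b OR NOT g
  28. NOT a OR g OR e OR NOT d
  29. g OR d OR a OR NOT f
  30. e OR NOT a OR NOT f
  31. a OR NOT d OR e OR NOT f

Suppose a = true.
Try c = false.
Unit clause (NOT b) forces b = false.
Unit clause (NOT f) forces f = false.
Unit clause (g) forces g = true.
But (NOT g) is also a unit clause — contradiction.
So c must be the other value — set c = true.
Unit clause (d) forces d = true.
Unit clause (NOT e) forces e = false.
Unit clause (NOT b) forces b = false.
Unit clause (NOT f) forces f = false.
But (f) is also a unit clause — contradiction.
Either choice for c ends in contradiction.
So every satisfying assignment has a = False.

False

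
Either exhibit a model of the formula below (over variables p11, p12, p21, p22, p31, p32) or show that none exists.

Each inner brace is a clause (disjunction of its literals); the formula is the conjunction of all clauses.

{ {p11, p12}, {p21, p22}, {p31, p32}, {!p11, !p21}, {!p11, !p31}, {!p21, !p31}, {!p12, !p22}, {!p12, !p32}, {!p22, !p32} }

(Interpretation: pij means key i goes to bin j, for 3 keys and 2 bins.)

UNSATISFIABLE

Try p11 = true.
From the singleton clause (!p21), p21 = false.
From the singleton clause (p22), p22 = true.
From the singleton clause (!p31), p31 = false.
From the singleton clause (p32), p32 = true.
Now (!p32) is unsatisfied and unit — conflict.
Undo p11 and try p11 = false.
From the singleton clause (p12), p12 = true.
From the singleton clause (!p22), p22 = false.
From the singleton clause (p21), p21 = true.
From the singleton clause (!p31), p31 = false.
From the singleton clause (p32), p32 = true.
Now (!p32) is unsatisfied and unit — conflict.
Both values of p11 lead to a conflict.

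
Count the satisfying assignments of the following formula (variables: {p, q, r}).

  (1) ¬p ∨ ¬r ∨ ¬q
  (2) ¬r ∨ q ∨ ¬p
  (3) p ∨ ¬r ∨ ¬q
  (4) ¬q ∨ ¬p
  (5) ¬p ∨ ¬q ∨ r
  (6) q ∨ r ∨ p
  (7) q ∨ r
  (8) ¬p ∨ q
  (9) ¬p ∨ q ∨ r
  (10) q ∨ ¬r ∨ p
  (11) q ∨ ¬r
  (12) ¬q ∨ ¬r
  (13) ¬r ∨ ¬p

1

There are 2^3 = 8 truth assignments over (p, q, r).
Check each against the 13 clauses (columns in the order p, q, r):
  F F F  ✗ fails (q ∨ r ∨ p)
  F F T  ✗ fails (q ∨ ¬r ∨ p)
  F T F  ✓ satisfies all
  F T T  ✗ fails (p ∨ ¬r ∨ ¬q)
  T F F  ✗ fails (q ∨ r)
  T F T  ✗ fails (¬r ∨ q ∨ ¬p)
  T T F  ✗ fails (¬q ∨ ¬p)
  T T T  ✗ fails (¬p ∨ ¬r ∨ ¬q)
1 of the 8 rows is a model.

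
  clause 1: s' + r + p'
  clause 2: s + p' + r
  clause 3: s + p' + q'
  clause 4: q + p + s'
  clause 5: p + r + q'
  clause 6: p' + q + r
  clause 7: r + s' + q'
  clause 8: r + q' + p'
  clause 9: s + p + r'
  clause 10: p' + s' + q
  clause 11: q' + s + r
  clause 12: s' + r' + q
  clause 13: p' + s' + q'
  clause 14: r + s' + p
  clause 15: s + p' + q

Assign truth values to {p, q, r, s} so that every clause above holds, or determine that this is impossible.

p ↦ 0, q ↦ 1, r ↦ 1, s ↦ 1

Branch on s: set s = 1.
Branch on r: set r = 1.
From the singleton clause (q), q = 1.
From the singleton clause (p'), p = 0.
Every clause now holds.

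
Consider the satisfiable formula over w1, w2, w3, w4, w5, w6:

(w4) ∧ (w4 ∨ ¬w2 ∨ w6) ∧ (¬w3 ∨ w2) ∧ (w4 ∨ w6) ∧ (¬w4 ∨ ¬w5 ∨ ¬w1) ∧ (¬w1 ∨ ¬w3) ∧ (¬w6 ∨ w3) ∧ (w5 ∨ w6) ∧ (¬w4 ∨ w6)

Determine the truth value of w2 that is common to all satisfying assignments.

Suppose w2 = False.
(w4) alone gives w4 = True.
(¬w3) alone gives w3 = False.
(¬w6) alone gives w6 = False.
That conflicts with the unit clause (w6).
So every satisfying assignment has w2 = True.

True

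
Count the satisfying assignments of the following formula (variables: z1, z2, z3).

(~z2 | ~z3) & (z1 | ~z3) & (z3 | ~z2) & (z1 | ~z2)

3

There are 2^3 = 8 truth assignments over (z1, z2, z3).
Check each against the 4 clauses (columns in the order z1, z2, z3):
  F F F  ✓ satisfies all
  F F T  ✗ fails (z1 | ~z3)
  F T F  ✗ fails (z3 | ~z2)
  F T T  ✗ fails (~z2 | ~z3)
  T F F  ✓ satisfies all
  T F T  ✓ satisfies all
  T T F  ✗ fails (z3 | ~z2)
  T T T  ✗ fails (~z2 | ~z3)
3 of the 8 rows are models.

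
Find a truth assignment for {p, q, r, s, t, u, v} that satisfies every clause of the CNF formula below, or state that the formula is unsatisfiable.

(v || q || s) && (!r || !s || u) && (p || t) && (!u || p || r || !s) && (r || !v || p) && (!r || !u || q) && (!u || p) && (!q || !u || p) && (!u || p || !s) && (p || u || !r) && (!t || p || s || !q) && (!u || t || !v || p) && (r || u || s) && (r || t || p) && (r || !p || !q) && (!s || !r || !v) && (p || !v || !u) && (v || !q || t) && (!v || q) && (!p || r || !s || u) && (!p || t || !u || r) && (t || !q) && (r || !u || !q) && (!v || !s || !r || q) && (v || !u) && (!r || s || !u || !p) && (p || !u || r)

p: false, q: true, r: false, s: true, t: true, u: false, v: false

Try p = false.
From the singleton clause (t), t = true.
From the singleton clause (!u), u = false.
From the singleton clause (!r), r = false.
From the singleton clause (!v), v = false.
From the singleton clause (s), s = true.
All clauses hold; q can take either value.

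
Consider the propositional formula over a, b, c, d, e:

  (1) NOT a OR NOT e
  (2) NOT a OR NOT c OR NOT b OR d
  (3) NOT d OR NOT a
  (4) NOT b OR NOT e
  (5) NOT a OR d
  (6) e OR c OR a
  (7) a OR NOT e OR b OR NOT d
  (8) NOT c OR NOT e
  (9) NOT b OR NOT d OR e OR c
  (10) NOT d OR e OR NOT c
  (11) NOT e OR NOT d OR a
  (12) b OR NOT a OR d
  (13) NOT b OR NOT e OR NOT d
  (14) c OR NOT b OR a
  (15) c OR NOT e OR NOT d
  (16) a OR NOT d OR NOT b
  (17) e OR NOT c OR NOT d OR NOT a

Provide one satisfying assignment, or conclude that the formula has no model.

a ↦ false; b ↦ false; c ↦ false; d ↦ false; e ↦ true

Suppose a = false.
Suppose b = false.
Suppose e = true.
From the singleton clause (NOT d), d = false.
From the singleton clause (NOT c), c = false.
This assignment satisfies each clause.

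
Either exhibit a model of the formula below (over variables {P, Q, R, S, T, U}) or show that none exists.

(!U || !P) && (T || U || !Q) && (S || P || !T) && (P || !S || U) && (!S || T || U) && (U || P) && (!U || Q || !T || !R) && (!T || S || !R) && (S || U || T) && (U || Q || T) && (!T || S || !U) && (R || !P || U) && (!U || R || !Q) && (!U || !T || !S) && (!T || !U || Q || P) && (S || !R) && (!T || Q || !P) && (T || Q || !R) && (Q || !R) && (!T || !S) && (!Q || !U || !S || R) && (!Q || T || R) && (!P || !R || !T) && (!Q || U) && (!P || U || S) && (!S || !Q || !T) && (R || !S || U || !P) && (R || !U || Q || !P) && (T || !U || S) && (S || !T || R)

Branch on U: set U = true.
(!P) alone gives P = false.
Branch on S: set S = true.
(!T) alone gives T = false.
Branch on R: set R = true.
(Q) alone gives Q = true.
All clauses are satisfied.

P ↦ false,  Q ↦ true,  R ↦ true,  S ↦ true,  T ↦ false,  U ↦ true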